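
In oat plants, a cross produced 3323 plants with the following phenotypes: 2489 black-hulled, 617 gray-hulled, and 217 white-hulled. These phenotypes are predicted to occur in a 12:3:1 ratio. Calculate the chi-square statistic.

0.481

Total ratio parts = 16. Expected numbers out of 3323:
  black-hulled: 3323 × 12/16 = 2492.25
  gray-hulled: 3323 × 3/16 = 623.0625
  white-hulled: 3323 × 1/16 = 207.6875
χ² = Σ (O − E)² / E
  black-hulled: (2489 − 2492.25)² / 2492.25 = 0.0042
  gray-hulled: (617 − 623.0625)² / 623.0625 = 0.0590
  white-hulled: (217 − 207.6875)² / 207.6875 = 0.4176
χ² = 0.0042 + 0.0590 + 0.4176 = 0.4808 ≈ 0.481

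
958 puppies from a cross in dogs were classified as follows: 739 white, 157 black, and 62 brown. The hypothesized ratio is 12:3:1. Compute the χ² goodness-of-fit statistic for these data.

3.510

Under the 12:3:1 hypothesis (Σ ratio = 16, N = 958):
  white: 958 × 12/16 = 718.5
  black: 958 × 3/16 = 179.625
  brown: 958 × 1/16 = 59.875
χ² = Σ (O − E)² / E
  white: (739 − 718.5)² / 718.5 = 0.5849
  black: (157 − 179.625)² / 179.625 = 2.8498
  brown: (62 − 59.875)² / 59.875 = 0.0754
χ² = 0.5849 + 2.8498 + 0.0754 = 3.5101 ≈ 3.510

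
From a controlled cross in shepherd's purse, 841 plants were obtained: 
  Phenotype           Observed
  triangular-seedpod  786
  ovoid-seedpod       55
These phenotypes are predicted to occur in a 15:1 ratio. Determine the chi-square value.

0.121

Expected counts for N = 841 under a 15:1 ratio (total parts = 16):
  triangular-seedpod: 841 × 15/16 = 788.4375
  ovoid-seedpod: 841 × 1/16 = 52.5625
χ² = Σ (O − E)² / E
  triangular-seedpod: (786 − 788.4375)² / 788.4375 = 0.0075
  ovoid-seedpod: (55 − 52.5625)² / 52.5625 = 0.1130
χ² = 0.0075 + 0.1130 = 0.1205 ≈ 0.121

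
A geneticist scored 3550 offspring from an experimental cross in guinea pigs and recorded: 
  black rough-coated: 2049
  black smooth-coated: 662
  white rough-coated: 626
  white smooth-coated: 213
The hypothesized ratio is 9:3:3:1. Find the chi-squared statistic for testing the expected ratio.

4.094

Total ratio parts = 16. Expected numbers out of 3550:
  black rough-coated: 3550 × 9/16 = 1996.875
  black smooth-coated: 3550 × 3/16 = 665.625
  white rough-coated: 3550 × 3/16 = 665.625
  white smooth-coated: 3550 × 1/16 = 221.875
χ² = Σ (O − E)² / E
  black rough-coated: (2049 − 1996.875)² / 1996.875 = 1.3606
  black smooth-coated: (662 − 665.625)² / 665.625 = 0.0197
  white rough-coated: (626 − 665.625)² / 665.625 = 2.3589
  white smooth-coated: (213 − 221.875)² / 221.875 = 0.3550
χ² = 1.3606 + 0.0197 + 2.3589 + 0.3550 = 4.0942 ≈ 4.094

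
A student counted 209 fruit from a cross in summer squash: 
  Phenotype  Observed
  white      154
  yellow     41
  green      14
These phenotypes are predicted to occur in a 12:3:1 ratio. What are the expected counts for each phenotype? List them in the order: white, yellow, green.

156.75, 39.1875, 13.0625

The 12:3:1 ratio has 16 parts, so with N = 209 the expected counts are:
  white: 209 × 12/16 = 156.75
  yellow: 209 × 3/16 = 39.1875
  green: 209 × 1/16 = 13.0625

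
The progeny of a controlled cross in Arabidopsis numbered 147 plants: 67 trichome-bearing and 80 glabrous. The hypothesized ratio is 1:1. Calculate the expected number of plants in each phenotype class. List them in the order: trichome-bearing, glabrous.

Expected counts for N = 147 under a 1:1 ratio (total parts = 2):
  trichome-bearing: 147 × 1/2 = 73.5
  glabrous: 147 × 1/2 = 73.5

73.5, 73.5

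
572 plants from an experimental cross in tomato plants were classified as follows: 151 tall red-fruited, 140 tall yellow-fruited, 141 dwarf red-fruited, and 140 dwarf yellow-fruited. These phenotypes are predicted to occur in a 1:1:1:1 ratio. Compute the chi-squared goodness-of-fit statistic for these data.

0.601

Under the 1:1:1:1 hypothesis (Σ ratio = 4, N = 572):
  tall red-fruited: 572 × 1/4 = 143
  tall yellow-fruited: 572 × 1/4 = 143
  dwarf red-fruited: 572 × 1/4 = 143
  dwarf yellow-fruited: 572 × 1/4 = 143
χ² = Σ (O − E)² / E
  tall red-fruited: (151 − 143)² / 143 = 0.4476
  tall yellow-fruited: (140 − 143)² / 143 = 0.0629
  dwarf red-fruited: (141 − 143)² / 143 = 0.0280
  dwarf yellow-fruited: (140 − 143)² / 143 = 0.0629
χ² = 0.4476 + 0.0629 + 0.0280 + 0.0629 = 0.6014 ≈ 0.601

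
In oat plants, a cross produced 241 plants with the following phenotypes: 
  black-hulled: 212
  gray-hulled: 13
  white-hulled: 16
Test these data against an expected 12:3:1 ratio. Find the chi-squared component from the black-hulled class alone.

Expected counts for N = 241 under a 12:3:1 ratio (total parts = 16):
  black-hulled: 241 × 12/16 = 180.75
  gray-hulled: 241 × 3/16 = 45.1875
  white-hulled: 241 × 1/16 = 15.0625
Contribution of black-hulled: (212 − 180.75)² / 180.75 = 5.4028

5.403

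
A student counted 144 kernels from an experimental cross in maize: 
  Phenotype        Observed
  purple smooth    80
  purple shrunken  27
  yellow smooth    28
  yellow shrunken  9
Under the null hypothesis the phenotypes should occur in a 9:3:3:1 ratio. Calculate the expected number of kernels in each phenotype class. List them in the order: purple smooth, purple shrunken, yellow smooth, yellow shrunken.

81, 27, 27, 9

Under the 9:3:3:1 hypothesis (Σ ratio = 16, N = 144):
  purple smooth: 144 × 9/16 = 81
  purple shrunken: 144 × 3/16 = 27
  yellow smooth: 144 × 3/16 = 27
  yellow shrunken: 144 × 1/16 = 9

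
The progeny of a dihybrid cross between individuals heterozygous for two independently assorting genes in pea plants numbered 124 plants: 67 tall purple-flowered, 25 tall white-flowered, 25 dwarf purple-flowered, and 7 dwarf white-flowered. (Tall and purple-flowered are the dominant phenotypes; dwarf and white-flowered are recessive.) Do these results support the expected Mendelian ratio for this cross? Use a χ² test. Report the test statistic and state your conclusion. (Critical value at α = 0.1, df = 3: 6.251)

A dihybrid F₂ with independent assortment and complete dominance at both loci gives a 9:3:3:1 phenotypic ratio.
The 9:3:3:1 ratio has 16 parts, so with N = 124 the expected counts are:
  tall purple-flowered: 124 × 9/16 = 69.75
  tall white-flowered: 124 × 3/16 = 23.25
  dwarf purple-flowered: 124 × 3/16 = 23.25
  dwarf white-flowered: 124 × 1/16 = 7.75
χ² = Σ (O − E)² / E
  tall purple-flowered: (67 − 69.75)² / 69.75 = 0.1084
  tall white-flowered: (25 − 23.25)² / 23.25 = 0.1317
  dwarf purple-flowered: (25 − 23.25)² / 23.25 = 0.1317
  dwarf white-flowered: (7 − 7.75)² / 7.75 = 0.0726
χ² = 0.1084 + 0.1317 + 0.1317 + 0.0726 = 0.4444 ≈ 0.444
Degrees of freedom = 4 − 1 = 3; critical value at α = 0.1 is 6.251.
Since 0.444 < 6.251, we fail to reject the null hypothesis — the data are consistent with the 9:3:3:1 ratio.

0.444; consistent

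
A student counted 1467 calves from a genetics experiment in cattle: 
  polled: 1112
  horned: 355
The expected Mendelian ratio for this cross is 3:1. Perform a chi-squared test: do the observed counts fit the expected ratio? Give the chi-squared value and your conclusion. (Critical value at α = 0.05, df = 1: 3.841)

Total ratio parts = 4. Expected numbers out of 1467:
  polled: 1467 × 3/4 = 1100.25
  horned: 1467 × 1/4 = 366.75
χ² = Σ (O − E)² / E
  polled: (1112 − 1100.25)² / 1100.25 = 0.1255
  horned: (355 − 366.75)² / 366.75 = 0.3764
χ² = 0.1255 + 0.3764 = 0.5019 ≈ 0.502
Degrees of freedom = 2 − 1 = 1; critical value at α = 0.05 is 3.841.
Since 0.502 < 3.841, we fail to reject the null hypothesis — the data are consistent with the 3:1 ratio.

0.502; consistent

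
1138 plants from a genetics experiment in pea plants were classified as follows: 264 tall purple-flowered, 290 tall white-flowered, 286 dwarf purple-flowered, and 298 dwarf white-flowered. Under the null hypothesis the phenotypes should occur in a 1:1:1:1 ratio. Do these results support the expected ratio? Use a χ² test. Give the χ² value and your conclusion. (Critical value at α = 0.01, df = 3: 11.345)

Expected counts for N = 1138 under a 1:1:1:1 ratio (total parts = 4):
  tall purple-flowered: 1138 × 1/4 = 284.5
  tall white-flowered: 1138 × 1/4 = 284.5
  dwarf purple-flowered: 1138 × 1/4 = 284.5
  dwarf white-flowered: 1138 × 1/4 = 284.5
χ² = Σ (O − E)² / E
  tall purple-flowered: (264 − 284.5)² / 284.5 = 1.4772
  tall white-flowered: (290 − 284.5)² / 284.5 = 0.1063
  dwarf purple-flowered: (286 − 284.5)² / 284.5 = 0.0079
  dwarf white-flowered: (298 − 284.5)² / 284.5 = 0.6406
χ² = 1.4772 + 0.1063 + 0.0079 + 0.6406 = 2.232
Degrees of freedom = 4 − 1 = 3; critical value at α = 0.01 is 11.345.
Since 2.232 < 11.345, we fail to reject the null hypothesis — the data are consistent with the 1:1:1:1 ratio.

2.232; consistent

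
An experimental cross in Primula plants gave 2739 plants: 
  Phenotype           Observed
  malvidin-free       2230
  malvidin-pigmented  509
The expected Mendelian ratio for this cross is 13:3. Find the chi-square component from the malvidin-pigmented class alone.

Under the 13:3 hypothesis (Σ ratio = 16, N = 2739):
  malvidin-free: 2739 × 13/16 = 2225.4375
  malvidin-pigmented: 2739 × 3/16 = 513.5625
Contribution of malvidin-pigmented: (509 − 513.5625)² / 513.5625 = 0.0405

0.041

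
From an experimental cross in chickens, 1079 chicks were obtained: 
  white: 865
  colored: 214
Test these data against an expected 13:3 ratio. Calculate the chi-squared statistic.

Total ratio parts = 16. Expected numbers out of 1079:
  white: 1079 × 13/16 = 876.6875
  colored: 1079 × 3/16 = 202.3125
χ² = Σ (O − E)² / E
  white: (865 − 876.6875)² / 876.6875 = 0.1558
  colored: (214 − 202.3125)² / 202.3125 = 0.6752
χ² = 0.1558 + 0.6752 = 0.831

0.831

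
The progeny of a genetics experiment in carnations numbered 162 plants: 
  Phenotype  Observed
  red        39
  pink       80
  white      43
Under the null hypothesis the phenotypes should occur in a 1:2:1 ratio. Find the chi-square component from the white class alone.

The 1:2:1 ratio has 4 parts, so with N = 162 the expected counts are:
  red: 162 × 1/4 = 40.5
  pink: 162 × 2/4 = 81
  white: 162 × 1/4 = 40.5
Contribution of white: (43 − 40.5)² / 40.5 = 0.1543

0.154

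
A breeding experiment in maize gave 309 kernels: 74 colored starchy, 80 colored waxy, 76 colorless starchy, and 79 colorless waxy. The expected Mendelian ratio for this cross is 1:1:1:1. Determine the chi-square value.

Under the 1:1:1:1 hypothesis (Σ ratio = 4, N = 309):
  colored starchy: 309 × 1/4 = 77.25
  colored waxy: 309 × 1/4 = 77.25
  colorless starchy: 309 × 1/4 = 77.25
  colorless waxy: 309 × 1/4 = 77.25
χ² = Σ (O − E)² / E
  colored starchy: (74 − 77.25)² / 77.25 = 0.1367
  colored waxy: (80 − 77.25)² / 77.25 = 0.0979
  colorless starchy: (76 − 77.25)² / 77.25 = 0.0202
  colorless waxy: (79 − 77.25)² / 77.25 = 0.0396
χ² = 0.1367 + 0.0979 + 0.0202 + 0.0396 = 0.2944 ≈ 0.294

0.294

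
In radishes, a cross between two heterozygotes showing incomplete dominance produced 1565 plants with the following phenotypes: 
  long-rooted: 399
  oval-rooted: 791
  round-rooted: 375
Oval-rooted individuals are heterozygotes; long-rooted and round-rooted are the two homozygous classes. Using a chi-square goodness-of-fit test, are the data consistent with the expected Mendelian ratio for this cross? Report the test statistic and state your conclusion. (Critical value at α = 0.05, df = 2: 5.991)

0.921; consistent

With incomplete dominance, a heterozygote × heterozygote cross gives a 1:2:1 phenotypic ratio.
Total ratio parts = 4. Expected numbers out of 1565:
  long-rooted: 1565 × 1/4 = 391.25
  oval-rooted: 1565 × 2/4 = 782.5
  round-rooted: 1565 × 1/4 = 391.25
χ² = Σ (O − E)² / E
  long-rooted: (399 − 391.25)² / 391.25 = 0.1535
  oval-rooted: (791 − 782.5)² / 782.5 = 0.0923
  round-rooted: (375 − 391.25)² / 391.25 = 0.6749
χ² = 0.1535 + 0.0923 + 0.6749 = 0.9207 ≈ 0.921
Degrees of freedom = 3 − 1 = 2; critical value at α = 0.05 is 5.991.
Since 0.921 < 5.991, we fail to reject the null hypothesis — the data are consistent with the 1:2:1 ratio.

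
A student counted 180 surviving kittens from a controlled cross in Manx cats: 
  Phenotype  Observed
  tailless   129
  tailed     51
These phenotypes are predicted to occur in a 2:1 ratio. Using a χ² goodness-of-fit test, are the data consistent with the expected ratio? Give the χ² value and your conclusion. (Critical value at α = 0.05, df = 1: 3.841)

2.025; consistent

The 2:1 ratio has 3 parts, so with N = 180 the expected counts are:
  tailless: 180 × 2/3 = 120
  tailed: 180 × 1/3 = 60
χ² = Σ (O − E)² / E
  tailless: (129 − 120)² / 120 = 0.6750
  tailed: (51 − 60)² / 60 = 1.3500
χ² = 0.6750 + 1.3500 = 2.025
Degrees of freedom = 2 − 1 = 1; critical value at α = 0.05 is 3.841.
Since 2.025 < 3.841, we fail to reject the null hypothesis — the data are consistent with the 2:1 ratio.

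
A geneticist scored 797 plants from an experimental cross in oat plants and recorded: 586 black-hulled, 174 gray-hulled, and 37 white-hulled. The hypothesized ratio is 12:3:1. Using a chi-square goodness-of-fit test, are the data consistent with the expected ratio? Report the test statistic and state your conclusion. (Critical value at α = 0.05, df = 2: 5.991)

7.564; not consistent

Under the 12:3:1 hypothesis (Σ ratio = 16, N = 797):
  black-hulled: 797 × 12/16 = 597.75
  gray-hulled: 797 × 3/16 = 149.4375
  white-hulled: 797 × 1/16 = 49.8125
χ² = Σ (O − E)² / E
  black-hulled: (586 − 597.75)² / 597.75 = 0.2310
  gray-hulled: (174 − 149.4375)² / 149.4375 = 4.0372
  white-hulled: (37 − 49.8125)² / 49.8125 = 3.2956
χ² = 0.2310 + 4.0372 + 3.2956 = 7.5638 ≈ 7.564
Degrees of freedom = 3 − 1 = 2; critical value at α = 0.05 is 5.991.
Since 7.564 > 5.991, we reject the null hypothesis — the data do not fit the 12:3:1 ratio.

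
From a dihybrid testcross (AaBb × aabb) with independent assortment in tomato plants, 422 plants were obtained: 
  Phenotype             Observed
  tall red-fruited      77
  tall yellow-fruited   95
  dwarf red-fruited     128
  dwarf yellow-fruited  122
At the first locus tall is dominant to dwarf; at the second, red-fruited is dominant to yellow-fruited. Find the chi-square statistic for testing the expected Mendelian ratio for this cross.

16.123

A dihybrid testcross with independent assortment gives a 1:1:1:1 ratio.
Total ratio parts = 4. Expected numbers out of 422:
  tall red-fruited: 422 × 1/4 = 105.5
  tall yellow-fruited: 422 × 1/4 = 105.5
  dwarf red-fruited: 422 × 1/4 = 105.5
  dwarf yellow-fruited: 422 × 1/4 = 105.5
χ² = Σ (O − E)² / E
  tall red-fruited: (77 − 105.5)² / 105.5 = 7.6991
  tall yellow-fruited: (95 − 105.5)² / 105.5 = 1.0450
  dwarf red-fruited: (128 − 105.5)² / 105.5 = 4.7986
  dwarf yellow-fruited: (122 − 105.5)² / 105.5 = 2.5806
χ² = 7.6991 + 1.0450 + 4.7986 + 2.5806 = 16.1233 ≈ 16.123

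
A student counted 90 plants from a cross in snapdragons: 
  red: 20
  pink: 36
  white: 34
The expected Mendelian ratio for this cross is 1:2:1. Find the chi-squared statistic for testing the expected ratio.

7.956

Under the 1:2:1 hypothesis (Σ ratio = 4, N = 90):
  red: 90 × 1/4 = 22.5
  pink: 90 × 2/4 = 45
  white: 90 × 1/4 = 22.5
χ² = Σ (O − E)² / E
  red: (20 − 22.5)² / 22.5 = 0.2778
  pink: (36 − 45)² / 45 = 1.8000
  white: (34 − 22.5)² / 22.5 = 5.8778
χ² = 0.2778 + 1.8000 + 5.8778 = 7.9556 ≈ 7.956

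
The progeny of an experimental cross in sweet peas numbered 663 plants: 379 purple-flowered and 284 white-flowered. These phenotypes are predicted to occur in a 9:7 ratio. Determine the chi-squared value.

0.225

The 9:7 ratio has 16 parts, so with N = 663 the expected counts are:
  purple-flowered: 663 × 9/16 = 372.9375
  white-flowered: 663 × 7/16 = 290.0625
χ² = Σ (O − E)² / E
  purple-flowered: (379 − 372.9375)² / 372.9375 = 0.0986
  white-flowered: (284 − 290.0625)² / 290.0625 = 0.1267
χ² = 0.0986 + 0.1267 = 0.2253 ≈ 0.225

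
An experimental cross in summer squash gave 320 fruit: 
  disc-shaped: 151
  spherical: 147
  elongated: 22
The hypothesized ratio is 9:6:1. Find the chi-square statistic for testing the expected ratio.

Under the 9:6:1 hypothesis (Σ ratio = 16, N = 320):
  disc-shaped: 320 × 9/16 = 180
  spherical: 320 × 6/16 = 120
  elongated: 320 × 1/16 = 20
χ² = Σ (O − E)² / E
  disc-shaped: (151 − 180)² / 180 = 4.6722
  spherical: (147 − 120)² / 120 = 6.0750
  elongated: (22 − 20)² / 20 = 0.2000
χ² = 4.6722 + 6.0750 + 0.2000 = 10.9472 ≈ 10.947

10.947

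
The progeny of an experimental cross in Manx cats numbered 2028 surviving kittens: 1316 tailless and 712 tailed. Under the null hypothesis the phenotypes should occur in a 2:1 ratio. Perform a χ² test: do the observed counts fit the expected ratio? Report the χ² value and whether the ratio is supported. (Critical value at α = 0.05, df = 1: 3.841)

2.876; consistent

Expected counts for N = 2028 under a 2:1 ratio (total parts = 3):
  tailless: 2028 × 2/3 = 1352
  tailed: 2028 × 1/3 = 676
χ² = Σ (O − E)² / E
  tailless: (1316 − 1352)² / 1352 = 0.9586
  tailed: (712 − 676)² / 676 = 1.9172
χ² = 0.9586 + 1.9172 = 2.8758 ≈ 2.876
Degrees of freedom = 2 − 1 = 1; critical value at α = 0.05 is 3.841.
Since 2.876 < 3.841, we fail to reject the null hypothesis — the data are consistent with the 2:1 ratio.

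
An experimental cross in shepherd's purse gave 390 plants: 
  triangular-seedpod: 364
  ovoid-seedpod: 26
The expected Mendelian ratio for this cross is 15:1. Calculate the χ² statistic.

0.116

The 15:1 ratio has 16 parts, so with N = 390 the expected counts are:
  triangular-seedpod: 390 × 15/16 = 365.625
  ovoid-seedpod: 390 × 1/16 = 24.375
χ² = Σ (O − E)² / E
  triangular-seedpod: (364 − 365.625)² / 365.625 = 0.0072
  ovoid-seedpod: (26 − 24.375)² / 24.375 = 0.1083
χ² = 0.0072 + 0.1083 = 0.1155 ≈ 0.116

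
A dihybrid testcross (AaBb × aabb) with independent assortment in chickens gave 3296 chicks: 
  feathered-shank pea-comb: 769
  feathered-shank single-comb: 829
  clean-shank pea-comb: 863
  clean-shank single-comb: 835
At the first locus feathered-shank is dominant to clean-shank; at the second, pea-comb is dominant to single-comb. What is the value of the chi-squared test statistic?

A dihybrid testcross with independent assortment gives a 1:1:1:1 ratio.
The 1:1:1:1 ratio has 4 parts, so with N = 3296 the expected counts are:
  feathered-shank pea-comb: 3296 × 1/4 = 824
  feathered-shank single-comb: 3296 × 1/4 = 824
  clean-shank pea-comb: 3296 × 1/4 = 824
  clean-shank single-comb: 3296 × 1/4 = 824
χ² = Σ (O − E)² / E
  feathered-shank pea-comb: (769 − 824)² / 824 = 3.6711
  feathered-shank single-comb: (829 − 824)² / 824 = 0.0303
  clean-shank pea-comb: (863 − 824)² / 824 = 1.8459
  clean-shank single-comb: (835 − 824)² / 824 = 0.1468
χ² = 3.6711 + 0.0303 + 1.8459 + 0.1468 = 5.6941 ≈ 5.694

5.694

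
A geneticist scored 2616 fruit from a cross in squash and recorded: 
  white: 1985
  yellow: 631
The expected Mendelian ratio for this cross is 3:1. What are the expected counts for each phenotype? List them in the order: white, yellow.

Expected counts for N = 2616 under a 3:1 ratio (total parts = 4):
  white: 2616 × 3/4 = 1962
  yellow: 2616 × 1/4 = 654

1962, 654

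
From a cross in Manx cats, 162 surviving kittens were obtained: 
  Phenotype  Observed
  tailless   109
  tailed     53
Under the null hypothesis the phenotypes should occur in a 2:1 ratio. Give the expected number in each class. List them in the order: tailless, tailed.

Under the 2:1 hypothesis (Σ ratio = 3, N = 162):
  tailless: 162 × 2/3 = 108
  tailed: 162 × 1/3 = 54

108, 54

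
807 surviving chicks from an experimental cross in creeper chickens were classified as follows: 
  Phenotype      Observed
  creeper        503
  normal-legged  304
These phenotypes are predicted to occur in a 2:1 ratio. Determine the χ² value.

Total ratio parts = 3. Expected numbers out of 807:
  creeper: 807 × 2/3 = 538
  normal-legged: 807 × 1/3 = 269
χ² = Σ (O − E)² / E
  creeper: (503 − 538)² / 538 = 2.2770
  normal-legged: (304 − 269)² / 269 = 4.5539
χ² = 2.2770 + 4.5539 = 6.8309 ≈ 6.831

6.831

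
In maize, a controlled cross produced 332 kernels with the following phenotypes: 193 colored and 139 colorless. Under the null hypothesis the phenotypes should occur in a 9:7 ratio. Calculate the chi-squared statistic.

0.478

Under the 9:7 hypothesis (Σ ratio = 16, N = 332):
  colored: 332 × 9/16 = 186.75
  colorless: 332 × 7/16 = 145.25
χ² = Σ (O − E)² / E
  colored: (193 − 186.75)² / 186.75 = 0.2092
  colorless: (139 − 145.25)² / 145.25 = 0.2689
χ² = 0.2092 + 0.2689 = 0.4781 ≈ 0.478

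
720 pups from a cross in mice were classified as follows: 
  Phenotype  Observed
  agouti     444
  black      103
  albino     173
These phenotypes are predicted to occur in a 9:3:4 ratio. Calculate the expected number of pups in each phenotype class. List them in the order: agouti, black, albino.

405, 135, 180

Total ratio parts = 16. Expected numbers out of 720:
  agouti: 720 × 9/16 = 405
  black: 720 × 3/16 = 135
  albino: 720 × 4/16 = 180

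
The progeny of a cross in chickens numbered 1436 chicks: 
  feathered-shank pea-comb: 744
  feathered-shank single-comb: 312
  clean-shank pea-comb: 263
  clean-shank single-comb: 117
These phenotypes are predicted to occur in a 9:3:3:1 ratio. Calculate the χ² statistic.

20.238

Total ratio parts = 16. Expected numbers out of 1436:
  feathered-shank pea-comb: 1436 × 9/16 = 807.75
  feathered-shank single-comb: 1436 × 3/16 = 269.25
  clean-shank pea-comb: 1436 × 3/16 = 269.25
  clean-shank single-comb: 1436 × 1/16 = 89.75
χ² = Σ (O − E)² / E
  feathered-shank pea-comb: (744 − 807.75)² / 807.75 = 5.0313
  feathered-shank single-comb: (312 − 269.25)² / 269.25 = 6.7876
  clean-shank pea-comb: (263 − 269.25)² / 269.25 = 0.1451
  clean-shank single-comb: (117 − 89.75)² / 89.75 = 8.2737
χ² = 5.0313 + 6.7876 + 0.1451 + 8.2737 = 20.2377 ≈ 20.238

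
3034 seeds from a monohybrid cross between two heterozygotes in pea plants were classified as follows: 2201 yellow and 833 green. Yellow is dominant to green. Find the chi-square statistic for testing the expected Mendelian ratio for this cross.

For a monohybrid cross between heterozygotes with complete dominance, the expected phenotypic ratio is 3:1.
The 3:1 ratio has 4 parts, so with N = 3034 the expected counts are:
  yellow: 3034 × 3/4 = 2275.5
  green: 3034 × 1/4 = 758.5
χ² = Σ (O − E)² / E
  yellow: (2201 − 2275.5)² / 2275.5 = 2.4391
  green: (833 − 758.5)² / 758.5 = 7.3174
χ² = 2.4391 + 7.3174 = 9.7565 ≈ 9.757

9.757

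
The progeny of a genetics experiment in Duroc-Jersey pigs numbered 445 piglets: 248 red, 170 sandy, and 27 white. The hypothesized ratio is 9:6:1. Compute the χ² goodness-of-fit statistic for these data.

Total ratio parts = 16. Expected numbers out of 445:
  red: 445 × 9/16 = 250.3125
  sandy: 445 × 6/16 = 166.875
  white: 445 × 1/16 = 27.8125
χ² = Σ (O − E)² / E
  red: (248 − 250.3125)² / 250.3125 = 0.0214
  sandy: (170 − 166.875)² / 166.875 = 0.0585
  white: (27 − 27.8125)² / 27.8125 = 0.0237
χ² = 0.0214 + 0.0585 + 0.0237 = 0.1036 ≈ 0.104

0.104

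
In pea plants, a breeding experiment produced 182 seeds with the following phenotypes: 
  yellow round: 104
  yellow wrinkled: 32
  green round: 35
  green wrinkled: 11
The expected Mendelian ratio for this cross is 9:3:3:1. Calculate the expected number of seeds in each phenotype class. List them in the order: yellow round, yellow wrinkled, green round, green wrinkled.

Expected counts for N = 182 under a 9:3:3:1 ratio (total parts = 16):
  yellow round: 182 × 9/16 = 102.375
  yellow wrinkled: 182 × 3/16 = 34.125
  green round: 182 × 3/16 = 34.125
  green wrinkled: 182 × 1/16 = 11.375

102.375, 34.125, 34.125, 11.375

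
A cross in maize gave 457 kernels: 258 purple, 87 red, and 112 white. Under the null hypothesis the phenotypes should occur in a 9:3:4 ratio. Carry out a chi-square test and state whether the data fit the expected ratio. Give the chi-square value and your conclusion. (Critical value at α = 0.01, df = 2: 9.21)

0.068; consistent

Under the 9:3:4 hypothesis (Σ ratio = 16, N = 457):
  purple: 457 × 9/16 = 257.0625
  red: 457 × 3/16 = 85.6875
  white: 457 × 4/16 = 114.25
χ² = Σ (O − E)² / E
  purple: (258 − 257.0625)² / 257.0625 = 0.0034
  red: (87 − 85.6875)² / 85.6875 = 0.0201
  white: (112 − 114.25)² / 114.25 = 0.0443
χ² = 0.0034 + 0.0201 + 0.0443 = 0.0678 ≈ 0.068
Degrees of freedom = 3 − 1 = 2; critical value at α = 0.01 is 9.21.
Since 0.068 < 9.21, we fail to reject the null hypothesis — the data are consistent with the 9:3:4 ratio.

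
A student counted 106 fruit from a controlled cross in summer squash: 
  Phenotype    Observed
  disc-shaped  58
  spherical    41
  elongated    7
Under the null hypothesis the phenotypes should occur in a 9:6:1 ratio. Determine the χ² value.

Expected counts for N = 106 under a 9:6:1 ratio (total parts = 16):
  disc-shaped: 106 × 9/16 = 59.625
  spherical: 106 × 6/16 = 39.75
  elongated: 106 × 1/16 = 6.625
χ² = Σ (O − E)² / E
  disc-shaped: (58 − 59.625)² / 59.625 = 0.0443
  spherical: (41 − 39.75)² / 39.75 = 0.0393
  elongated: (7 − 6.625)² / 6.625 = 0.0212
χ² = 0.0443 + 0.0393 + 0.0212 = 0.1048 ≈ 0.105

0.105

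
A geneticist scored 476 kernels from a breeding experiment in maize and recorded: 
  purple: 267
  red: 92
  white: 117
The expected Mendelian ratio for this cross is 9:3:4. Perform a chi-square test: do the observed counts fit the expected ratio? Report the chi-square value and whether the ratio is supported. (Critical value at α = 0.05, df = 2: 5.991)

The 9:3:4 ratio has 16 parts, so with N = 476 the expected counts are:
  purple: 476 × 9/16 = 267.75
  red: 476 × 3/16 = 89.25
  white: 476 × 4/16 = 119
χ² = Σ (O − E)² / E
  purple: (267 − 267.75)² / 267.75 = 0.0021
  red: (92 − 89.25)² / 89.25 = 0.0847
  white: (117 − 119)² / 119 = 0.0336
χ² = 0.0021 + 0.0847 + 0.0336 = 0.1204 ≈ 0.120
Degrees of freedom = 3 − 1 = 2; critical value at α = 0.05 is 5.991.
Since 0.120 < 5.991, we fail to reject the null hypothesis — the data are consistent with the 9:3:4 ratio.

0.120; consistent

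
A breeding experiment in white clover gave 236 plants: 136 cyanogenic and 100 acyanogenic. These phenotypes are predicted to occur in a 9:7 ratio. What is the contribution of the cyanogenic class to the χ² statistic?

The 9:7 ratio has 16 parts, so with N = 236 the expected counts are:
  cyanogenic: 236 × 9/16 = 132.75
  acyanogenic: 236 × 7/16 = 103.25
Contribution of cyanogenic: (136 − 132.75)² / 132.75 = 0.0796

0.080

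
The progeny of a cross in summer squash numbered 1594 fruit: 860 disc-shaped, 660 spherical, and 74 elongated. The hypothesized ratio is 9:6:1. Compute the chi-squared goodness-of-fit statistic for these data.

14.570

Expected counts for N = 1594 under a 9:6:1 ratio (total parts = 16):
  disc-shaped: 1594 × 9/16 = 896.625
  spherical: 1594 × 6/16 = 597.75
  elongated: 1594 × 1/16 = 99.625
χ² = Σ (O − E)² / E
  disc-shaped: (860 − 896.625)² / 896.625 = 1.4960
  spherical: (660 − 597.75)² / 597.75 = 6.4827
  elongated: (74 − 99.625)² / 99.625 = 6.5911
χ² = 1.4960 + 6.4827 + 6.5911 = 14.5698 ≈ 14.570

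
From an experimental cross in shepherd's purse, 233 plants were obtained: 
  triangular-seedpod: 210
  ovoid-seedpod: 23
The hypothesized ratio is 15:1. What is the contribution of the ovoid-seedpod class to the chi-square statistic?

Under the 15:1 hypothesis (Σ ratio = 16, N = 233):
  triangular-seedpod: 233 × 15/16 = 218.4375
  ovoid-seedpod: 233 × 1/16 = 14.5625
Contribution of ovoid-seedpod: (23 − 14.5625)² / 14.5625 = 4.8887

4.889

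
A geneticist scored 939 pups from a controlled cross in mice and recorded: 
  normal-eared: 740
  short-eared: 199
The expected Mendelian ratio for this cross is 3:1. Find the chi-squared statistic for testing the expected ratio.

7.259

The 3:1 ratio has 4 parts, so with N = 939 the expected counts are:
  normal-eared: 939 × 3/4 = 704.25
  short-eared: 939 × 1/4 = 234.75
χ² = Σ (O − E)² / E
  normal-eared: (740 − 704.25)² / 704.25 = 1.8148
  short-eared: (199 − 234.75)² / 234.75 = 5.4444
χ² = 1.8148 + 5.4444 = 7.2592 ≈ 7.259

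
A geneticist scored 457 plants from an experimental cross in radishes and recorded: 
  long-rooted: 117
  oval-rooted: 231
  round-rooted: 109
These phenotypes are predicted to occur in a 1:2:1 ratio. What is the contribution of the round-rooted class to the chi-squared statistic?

0.241

Expected counts for N = 457 under a 1:2:1 ratio (total parts = 4):
  long-rooted: 457 × 1/4 = 114.25
  oval-rooted: 457 × 2/4 = 228.5
  round-rooted: 457 × 1/4 = 114.25
Contribution of round-rooted: (109 − 114.25)² / 114.25 = 0.2412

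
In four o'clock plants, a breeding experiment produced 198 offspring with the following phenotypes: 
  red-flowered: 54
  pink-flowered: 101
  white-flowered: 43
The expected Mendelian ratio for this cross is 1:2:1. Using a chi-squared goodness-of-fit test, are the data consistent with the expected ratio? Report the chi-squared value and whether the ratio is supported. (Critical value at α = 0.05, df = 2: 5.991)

Total ratio parts = 4. Expected numbers out of 198:
  red-flowered: 198 × 1/4 = 49.5
  pink-flowered: 198 × 2/4 = 99
  white-flowered: 198 × 1/4 = 49.5
χ² = Σ (O − E)² / E
  red-flowered: (54 − 49.5)² / 49.5 = 0.4091
  pink-flowered: (101 − 99)² / 99 = 0.0404
  white-flowered: (43 − 49.5)² / 49.5 = 0.8535
χ² = 0.4091 + 0.0404 + 0.8535 = 1.303
Degrees of freedom = 3 − 1 = 2; critical value at α = 0.05 is 5.991.
Since 1.303 < 5.991, we fail to reject the null hypothesis — the data are consistent with the 1:2:1 ratio.

1.303; consistent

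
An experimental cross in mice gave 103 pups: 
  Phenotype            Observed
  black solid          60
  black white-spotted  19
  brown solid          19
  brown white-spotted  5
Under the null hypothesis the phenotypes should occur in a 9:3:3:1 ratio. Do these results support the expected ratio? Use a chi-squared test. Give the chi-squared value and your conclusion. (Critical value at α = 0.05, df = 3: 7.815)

Total ratio parts = 16. Expected numbers out of 103:
  black solid: 103 × 9/16 = 57.9375
  black white-spotted: 103 × 3/16 = 19.3125
  brown solid: 103 × 3/16 = 19.3125
  brown white-spotted: 103 × 1/16 = 6.4375
χ² = Σ (O − E)² / E
  black solid: (60 − 57.9375)² / 57.9375 = 0.0734
  black white-spotted: (19 − 19.3125)² / 19.3125 = 0.0051
  brown solid: (19 − 19.3125)² / 19.3125 = 0.0051
  brown white-spotted: (5 − 6.4375)² / 6.4375 = 0.3210
χ² = 0.0734 + 0.0051 + 0.0051 + 0.3210 = 0.4046 ≈ 0.405
Degrees of freedom = 4 − 1 = 3; critical value at α = 0.05 is 7.815.
Since 0.405 < 7.815, we fail to reject the null hypothesis — the data are consistent with the 9:3:3:1 ratio.

0.405; consistent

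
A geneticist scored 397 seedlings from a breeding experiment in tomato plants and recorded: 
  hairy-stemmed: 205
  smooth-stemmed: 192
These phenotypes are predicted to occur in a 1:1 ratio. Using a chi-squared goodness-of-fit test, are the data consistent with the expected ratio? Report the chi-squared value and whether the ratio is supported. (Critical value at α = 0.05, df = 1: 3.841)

0.426; consistent

Under the 1:1 hypothesis (Σ ratio = 2, N = 397):
  hairy-stemmed: 397 × 1/2 = 198.5
  smooth-stemmed: 397 × 1/2 = 198.5
χ² = Σ (O − E)² / E
  hairy-stemmed: (205 − 198.5)² / 198.5 = 0.2128
  smooth-stemmed: (192 − 198.5)² / 198.5 = 0.2128
χ² = 0.2128 + 0.2128 = 0.4256 ≈ 0.426
Degrees of freedom = 2 − 1 = 1; critical value at α = 0.05 is 3.841.
Since 0.426 < 3.841, we fail to reject the null hypothesis — the data are consistent with the 1:1 ratio.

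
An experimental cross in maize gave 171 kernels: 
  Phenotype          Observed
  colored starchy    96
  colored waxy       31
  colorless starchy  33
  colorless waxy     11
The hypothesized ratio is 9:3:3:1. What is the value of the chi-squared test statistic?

The 9:3:3:1 ratio has 16 parts, so with N = 171 the expected counts are:
  colored starchy: 171 × 9/16 = 96.1875
  colored waxy: 171 × 3/16 = 32.0625
  colorless starchy: 171 × 3/16 = 32.0625
  colorless waxy: 171 × 1/16 = 10.6875
χ² = Σ (O − E)² / E
  colored starchy: (96 − 96.1875)² / 96.1875 = 0.0004
  colored waxy: (31 − 32.0625)² / 32.0625 = 0.0352
  colorless starchy: (33 − 32.0625)² / 32.0625 = 0.0274
  colorless waxy: (11 − 10.6875)² / 10.6875 = 0.0091
χ² = 0.0004 + 0.0352 + 0.0274 + 0.0091 = 0.0721 ≈ 0.072

0.072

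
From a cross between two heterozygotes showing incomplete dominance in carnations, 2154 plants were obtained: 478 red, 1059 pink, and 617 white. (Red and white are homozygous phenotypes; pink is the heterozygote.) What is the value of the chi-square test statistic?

18.541

With incomplete dominance, a heterozygote × heterozygote cross gives a 1:2:1 phenotypic ratio.
Total ratio parts = 4. Expected numbers out of 2154:
  red: 2154 × 1/4 = 538.5
  pink: 2154 × 2/4 = 1077
  white: 2154 × 1/4 = 538.5
χ² = Σ (O − E)² / E
  red: (478 − 538.5)² / 538.5 = 6.7971
  pink: (1059 − 1077)² / 1077 = 0.3008
  white: (617 − 538.5)² / 538.5 = 11.4434
χ² = 6.7971 + 0.3008 + 11.4434 = 18.5413 ≈ 18.541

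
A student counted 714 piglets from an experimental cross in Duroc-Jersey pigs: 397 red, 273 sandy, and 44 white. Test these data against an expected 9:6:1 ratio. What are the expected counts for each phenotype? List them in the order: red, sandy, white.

Total ratio parts = 16. Expected numbers out of 714:
  red: 714 × 9/16 = 401.625
  sandy: 714 × 6/16 = 267.75
  white: 714 × 1/16 = 44.625

401.625, 267.75, 44.625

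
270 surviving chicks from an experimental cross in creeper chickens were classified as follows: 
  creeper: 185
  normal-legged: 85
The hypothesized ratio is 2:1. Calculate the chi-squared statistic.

0.417

Total ratio parts = 3. Expected numbers out of 270:
  creeper: 270 × 2/3 = 180
  normal-legged: 270 × 1/3 = 90
χ² = Σ (O − E)² / E
  creeper: (185 − 180)² / 180 = 0.1389
  normal-legged: (85 − 90)² / 90 = 0.2778
χ² = 0.1389 + 0.2778 = 0.4167 ≈ 0.417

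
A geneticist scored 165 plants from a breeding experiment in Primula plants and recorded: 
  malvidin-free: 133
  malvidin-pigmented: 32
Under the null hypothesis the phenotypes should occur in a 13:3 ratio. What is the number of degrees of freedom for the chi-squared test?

A goodness-of-fit test with 2 phenotype classes has df = 2 − 1 = 1.

1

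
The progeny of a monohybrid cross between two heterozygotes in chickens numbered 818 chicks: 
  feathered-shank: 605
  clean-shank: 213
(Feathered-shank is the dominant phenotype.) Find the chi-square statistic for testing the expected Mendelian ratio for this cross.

For a monohybrid cross between heterozygotes with complete dominance, the expected phenotypic ratio is 3:1.
Total ratio parts = 4. Expected numbers out of 818:
  feathered-shank: 818 × 3/4 = 613.5
  clean-shank: 818 × 1/4 = 204.5
χ² = Σ (O − E)² / E
  feathered-shank: (605 − 613.5)² / 613.5 = 0.1178
  clean-shank: (213 − 204.5)² / 204.5 = 0.3533
χ² = 0.1178 + 0.3533 = 0.4711 ≈ 0.471

0.471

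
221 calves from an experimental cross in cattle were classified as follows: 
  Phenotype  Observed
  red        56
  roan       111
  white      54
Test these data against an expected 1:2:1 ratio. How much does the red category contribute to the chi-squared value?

0.010

The 1:2:1 ratio has 4 parts, so with N = 221 the expected counts are:
  red: 221 × 1/4 = 55.25
  roan: 221 × 2/4 = 110.5
  white: 221 × 1/4 = 55.25
Contribution of red: (56 − 55.25)² / 55.25 = 0.0102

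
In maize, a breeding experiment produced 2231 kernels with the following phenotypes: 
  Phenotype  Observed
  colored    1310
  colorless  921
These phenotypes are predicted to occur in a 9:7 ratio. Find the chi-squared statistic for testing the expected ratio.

5.522

Expected counts for N = 2231 under a 9:7 ratio (total parts = 16):
  colored: 2231 × 9/16 = 1254.9375
  colorless: 2231 × 7/16 = 976.0625
χ² = Σ (O − E)² / E
  colored: (1310 − 1254.9375)² / 1254.9375 = 2.4160
  colorless: (921 − 976.0625)² / 976.0625 = 3.1062
χ² = 2.4160 + 3.1062 = 5.5222 ≈ 5.522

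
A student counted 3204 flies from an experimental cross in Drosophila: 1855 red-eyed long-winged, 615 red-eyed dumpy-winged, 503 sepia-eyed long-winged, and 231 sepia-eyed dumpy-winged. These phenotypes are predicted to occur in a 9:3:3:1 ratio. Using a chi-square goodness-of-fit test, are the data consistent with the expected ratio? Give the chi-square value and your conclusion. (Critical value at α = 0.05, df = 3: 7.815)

Total ratio parts = 16. Expected numbers out of 3204:
  red-eyed long-winged: 3204 × 9/16 = 1802.25
  red-eyed dumpy-winged: 3204 × 3/16 = 600.75
  sepia-eyed long-winged: 3204 × 3/16 = 600.75
  sepia-eyed dumpy-winged: 3204 × 1/16 = 200.25
χ² = Σ (O − E)² / E
  red-eyed long-winged: (1855 − 1802.25)² / 1802.25 = 1.5439
  red-eyed dumpy-winged: (615 − 600.75)² / 600.75 = 0.3380
  sepia-eyed long-winged: (503 − 600.75)² / 600.75 = 15.9052
  sepia-eyed dumpy-winged: (231 − 200.25)² / 200.25 = 4.7219
χ² = 1.5439 + 0.3380 + 15.9052 + 4.7219 = 22.509
Degrees of freedom = 4 − 1 = 3; critical value at α = 0.05 is 7.815.
Since 22.509 > 7.815, we reject the null hypothesis — the data do not fit the 9:3:3:1 ratio.

22.509; not consistent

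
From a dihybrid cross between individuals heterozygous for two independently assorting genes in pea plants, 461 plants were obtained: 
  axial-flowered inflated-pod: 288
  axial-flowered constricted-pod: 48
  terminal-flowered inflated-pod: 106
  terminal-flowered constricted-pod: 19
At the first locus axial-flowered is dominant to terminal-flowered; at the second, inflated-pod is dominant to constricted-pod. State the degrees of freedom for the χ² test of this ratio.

3

A dihybrid F₂ with independent assortment and complete dominance at both loci gives a 9:3:3:1 phenotypic ratio.
A goodness-of-fit test with 4 phenotype classes has df = 4 − 1 = 3.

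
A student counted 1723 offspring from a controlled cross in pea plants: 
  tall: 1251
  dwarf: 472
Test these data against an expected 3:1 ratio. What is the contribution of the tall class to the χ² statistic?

The 3:1 ratio has 4 parts, so with N = 1723 the expected counts are:
  tall: 1723 × 3/4 = 1292.25
  dwarf: 1723 × 1/4 = 430.75
Contribution of tall: (1251 − 1292.25)² / 1292.25 = 1.3167

1.317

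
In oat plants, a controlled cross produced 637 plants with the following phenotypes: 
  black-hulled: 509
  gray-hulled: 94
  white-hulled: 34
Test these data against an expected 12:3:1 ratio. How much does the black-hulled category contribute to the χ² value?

Total ratio parts = 16. Expected numbers out of 637:
  black-hulled: 637 × 12/16 = 477.75
  gray-hulled: 637 × 3/16 = 119.4375
  white-hulled: 637 × 1/16 = 39.8125
Contribution of black-hulled: (509 − 477.75)² / 477.75 = 2.0441

2.044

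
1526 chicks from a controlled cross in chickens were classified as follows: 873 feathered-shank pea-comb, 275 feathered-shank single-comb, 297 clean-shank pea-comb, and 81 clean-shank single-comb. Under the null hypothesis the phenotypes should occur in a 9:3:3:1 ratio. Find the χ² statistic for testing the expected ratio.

3.262

Under the 9:3:3:1 hypothesis (Σ ratio = 16, N = 1526):
  feathered-shank pea-comb: 1526 × 9/16 = 858.375
  feathered-shank single-comb: 1526 × 3/16 = 286.125
  clean-shank pea-comb: 1526 × 3/16 = 286.125
  clean-shank single-comb: 1526 × 1/16 = 95.375
χ² = Σ (O − E)² / E
  feathered-shank pea-comb: (873 − 858.375)² / 858.375 = 0.2492
  feathered-shank single-comb: (275 − 286.125)² / 286.125 = 0.4326
  clean-shank pea-comb: (297 − 286.125)² / 286.125 = 0.4133
  clean-shank single-comb: (81 − 95.375)² / 95.375 = 2.1666
χ² = 0.2492 + 0.4326 + 0.4133 + 2.1666 = 3.2617 ≈ 3.262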